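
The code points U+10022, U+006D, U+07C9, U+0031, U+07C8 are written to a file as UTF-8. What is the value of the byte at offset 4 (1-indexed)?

1-indexed offset 4 is 0-indexed offset 3.
U+10022 → 4-byte form F0 90 80 A2 at offsets 0–3.
Offset 3 falls in char 1's range; it's byte 4 of F0 90 80 A2 = 0xA2.

0xA2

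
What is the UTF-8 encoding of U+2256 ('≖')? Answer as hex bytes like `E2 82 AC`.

U+2256 = 0x2256 = 8790 decimal. In range U+0800–U+FFFF → 3-byte form: 1110xxxx 10xxxxxx 10xxxxxx.
Binary (16 bits): 0010001001010110.
Split 4+6+6: 0010 | 001001 | 010110.
Byte 1: 11100010 = 0xE2.
Byte 2: 10001001 = 0x89.
Byte 3: 10010110 = 0x96.

E2 89 96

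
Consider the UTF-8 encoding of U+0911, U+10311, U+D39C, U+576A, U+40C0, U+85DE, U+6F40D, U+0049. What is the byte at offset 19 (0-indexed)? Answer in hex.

0xF1

U+0911 → 3-byte form E0 A4 91 at offsets 0–2.
U+10311 → 4-byte form F0 90 8C 91 at offsets 3–6.
U+D39C → 3-byte form ED 8E 9C at offsets 7–9.
U+576A → 3-byte form E5 9D AA at offsets 10–12.
U+40C0 → 3-byte form E4 83 80 at offsets 13–15.
U+85DE → 3-byte form E8 97 9E at offsets 16–18.
U+6F40D → 4-byte form F1 AF 90 8D at offsets 19–22.
Offset 19 falls in char 7's range; it's byte 1 of F1 AF 90 8D = 0xF1.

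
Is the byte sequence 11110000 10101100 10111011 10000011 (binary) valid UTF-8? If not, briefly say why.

Leading byte 0xF0 = 11110000 → 4-byte form.
Continuation bytes 0xAC=10101100, 0xBB=10111011, 0x83=10000011 all match 10xxxxxx.
Decoded value 0x2CEC3 is ≥ 0x10000 (shortest form) and not a surrogate.

valid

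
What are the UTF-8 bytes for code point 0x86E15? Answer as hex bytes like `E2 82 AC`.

F2 86 B8 95

U+86E15 = 0x86E15 = 552469 decimal. In range U+10000–U+10FFFF → 4-byte form: 11110xxx 10xxxxxx 10xxxxxx 10xxxxxx.
Binary (21 bits): 010000110111000010101.
Split 3+6+6+6: 010 | 000110 | 111000 | 010101.
Byte 1: 11110010 = 0xF2.
Byte 2: 10000110 = 0x86.
Byte 3: 10111000 = 0xB8.
Byte 4: 10010101 = 0x95.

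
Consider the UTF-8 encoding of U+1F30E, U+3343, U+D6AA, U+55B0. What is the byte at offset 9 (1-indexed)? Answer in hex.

0x9A

1-indexed offset 9 is 0-indexed offset 8.
U+1F30E → 4-byte form F0 9F 8C 8E at offsets 0–3.
U+3343 → 3-byte form E3 8D 83 at offsets 4–6.
U+D6AA → 3-byte form ED 9A AA at offsets 7–9.
Offset 8 falls in char 3's range; it's byte 2 of ED 9A AA = 0x9A.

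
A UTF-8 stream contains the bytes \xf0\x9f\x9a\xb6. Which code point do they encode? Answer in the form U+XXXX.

U+1F6B6

Leading byte 0xF0 = 11110000 matches 11110xxx → 4-byte sequence.
Byte 1: 0xF0 = 11110000, payload 000 (3 bits).
Byte 2: 0x9F = 10011111 (10xxxxxx ✓), payload 011111.
Byte 3: 0x9A = 10011010 (10xxxxxx ✓), payload 011010.
Byte 4: 0xB6 = 10110110 (10xxxxxx ✓), payload 110110.
Concatenate: 000011111011010110110 = 0x1F6B6 (21 bits → U+1F6B6).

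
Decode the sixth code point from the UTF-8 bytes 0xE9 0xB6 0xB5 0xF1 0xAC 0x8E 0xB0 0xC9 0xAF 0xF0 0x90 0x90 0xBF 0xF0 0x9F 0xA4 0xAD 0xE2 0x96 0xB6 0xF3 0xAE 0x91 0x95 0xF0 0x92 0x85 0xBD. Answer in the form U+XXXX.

U+25B6

Offset 0: leading byte 0xE9 = 11101001 → 3-byte char #1 = E9 B6 B5.
Offset 3: leading byte 0xF1 = 11110001 → 4-byte char #2 = F1 AC 8E B0.
Offset 7: leading byte 0xC9 = 11001001 → 2-byte char #3 = C9 AF.
Offset 9: leading byte 0xF0 = 11110000 → 4-byte char #4 = F0 90 90 BF.
Offset 13: leading byte 0xF0 = 11110000 → 4-byte char #5 = F0 9F A4 AD.
Offset 17: leading byte 0xE2 = 11100010 → 3-byte char #6 = E2 96 B6.
Leading byte 0xE2 = 11100010 matches 1110xxxx → 3-byte sequence.
Byte 1: 0xE2 = 11100010, payload 0010 (4 bits).
Byte 2: 0x96 = 10010110 (10xxxxxx ✓), payload 010110.
Byte 3: 0xB6 = 10110110 (10xxxxxx ✓), payload 110110.
Concatenate: 0010010110110110 = 0x25B6 (16 bits → U+25B6).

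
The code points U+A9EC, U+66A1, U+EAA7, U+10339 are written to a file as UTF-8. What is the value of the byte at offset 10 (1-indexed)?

1-indexed offset 10 is 0-indexed offset 9.
U+A9EC → 3-byte form EA A7 AC at offsets 0–2.
U+66A1 → 3-byte form E6 9A A1 at offsets 3–5.
U+EAA7 → 3-byte form EE AA A7 at offsets 6–8.
U+10339 → 4-byte form F0 90 8C B9 at offsets 9–12.
Offset 9 falls in char 4's range; it's byte 1 of F0 90 8C B9 = 0xF0.

0xF0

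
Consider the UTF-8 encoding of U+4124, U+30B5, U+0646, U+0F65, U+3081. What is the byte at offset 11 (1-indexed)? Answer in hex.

0xA5

1-indexed offset 11 is 0-indexed offset 10.
U+4124 → 3-byte form E4 84 A4 at offsets 0–2.
U+30B5 → 3-byte form E3 82 B5 at offsets 3–5.
U+0646 → 2-byte form D9 86 at offsets 6–7.
U+0F65 → 3-byte form E0 BD A5 at offsets 8–10.
Offset 10 falls in char 4's range; it's byte 3 of E0 BD A5 = 0xA5.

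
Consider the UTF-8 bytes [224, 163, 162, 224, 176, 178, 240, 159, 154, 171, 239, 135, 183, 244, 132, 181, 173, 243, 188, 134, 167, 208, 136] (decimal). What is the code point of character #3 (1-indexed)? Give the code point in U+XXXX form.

U+1F6AB

Offset 0: leading byte 0xE0 = 11100000 → 3-byte char #1 = E0 A3 A2.
Offset 3: leading byte 0xE0 = 11100000 → 3-byte char #2 = E0 B0 B2.
Offset 6: leading byte 0xF0 = 11110000 → 4-byte char #3 = F0 9F 9A AB.
Leading byte 0xF0 = 11110000 matches 11110xxx → 4-byte sequence.
Byte 1: 0xF0 = 11110000, payload 000 (3 bits).
Byte 2: 0x9F = 10011111 (10xxxxxx ✓), payload 011111.
Byte 3: 0x9A = 10011010 (10xxxxxx ✓), payload 011010.
Byte 4: 0xAB = 10101011 (10xxxxxx ✓), payload 101011.
Concatenate: 000011111011010101011 = 0x1F6AB (21 bits → U+1F6AB).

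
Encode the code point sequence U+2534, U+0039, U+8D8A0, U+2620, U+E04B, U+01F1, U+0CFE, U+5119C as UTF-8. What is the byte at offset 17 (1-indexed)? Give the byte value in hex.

0xE0

1-indexed offset 17 is 0-indexed offset 16.
U+2534 → 3-byte form E2 94 B4 at offsets 0–2.
U+0039 → 1-byte form 39 at offsets 3–3.
U+8D8A0 → 4-byte form F2 8D A2 A0 at offsets 4–7.
U+2620 → 3-byte form E2 98 A0 at offsets 8–10.
U+E04B → 3-byte form EE 81 8B at offsets 11–13.
U+01F1 → 2-byte form C7 B1 at offsets 14–15.
U+0CFE → 3-byte form E0 B3 BE at offsets 16–18.
Offset 16 falls in char 7's range; it's byte 1 of E0 B3 BE = 0xE0.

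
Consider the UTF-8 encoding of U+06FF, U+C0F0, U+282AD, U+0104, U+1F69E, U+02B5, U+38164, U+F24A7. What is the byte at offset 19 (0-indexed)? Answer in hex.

0x85

U+06FF → 2-byte form DB BF at offsets 0–1.
U+C0F0 → 3-byte form EC 83 B0 at offsets 2–4.
U+282AD → 4-byte form F0 A8 8A AD at offsets 5–8.
U+0104 → 2-byte form C4 84 at offsets 9–10.
U+1F69E → 4-byte form F0 9F 9A 9E at offsets 11–14.
U+02B5 → 2-byte form CA B5 at offsets 15–16.
U+38164 → 4-byte form F0 B8 85 A4 at offsets 17–20.
Offset 19 falls in char 7's range; it's byte 3 of F0 B8 85 A4 = 0x85.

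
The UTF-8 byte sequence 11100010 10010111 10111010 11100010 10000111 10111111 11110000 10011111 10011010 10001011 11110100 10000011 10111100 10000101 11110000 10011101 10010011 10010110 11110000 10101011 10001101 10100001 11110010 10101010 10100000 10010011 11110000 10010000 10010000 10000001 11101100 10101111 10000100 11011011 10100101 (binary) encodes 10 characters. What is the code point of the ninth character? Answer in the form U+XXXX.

U+CBC4

Offset 0: leading byte 0xE2 = 11100010 → 3-byte char #1 = E2 97 BA.
Offset 3: leading byte 0xE2 = 11100010 → 3-byte char #2 = E2 87 BF.
Offset 6: leading byte 0xF0 = 11110000 → 4-byte char #3 = F0 9F 9A 8B.
Offset 10: leading byte 0xF4 = 11110100 → 4-byte char #4 = F4 83 BC 85.
Offset 14: leading byte 0xF0 = 11110000 → 4-byte char #5 = F0 9D 93 96.
Offset 18: leading byte 0xF0 = 11110000 → 4-byte char #6 = F0 AB 8D A1.
Offset 22: leading byte 0xF2 = 11110010 → 4-byte char #7 = F2 AA A0 93.
Offset 26: leading byte 0xF0 = 11110000 → 4-byte char #8 = F0 90 90 81.
Offset 30: leading byte 0xEC = 11101100 → 3-byte char #9 = EC AF 84.
Leading byte 0xEC = 11101100 matches 1110xxxx → 3-byte sequence.
Byte 1: 0xEC = 11101100, payload 1100 (4 bits).
Byte 2: 0xAF = 10101111 (10xxxxxx ✓), payload 101111.
Byte 3: 0x84 = 10000100 (10xxxxxx ✓), payload 000100.
Concatenate: 1100101111000100 = 0xCBC4 (16 bits → U+CBC4).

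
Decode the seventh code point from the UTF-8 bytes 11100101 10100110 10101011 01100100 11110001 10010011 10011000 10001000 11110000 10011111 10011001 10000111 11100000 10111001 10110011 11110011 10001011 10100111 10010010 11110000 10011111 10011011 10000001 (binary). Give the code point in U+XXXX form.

U+1F6C1

Offset 0: leading byte 0xE5 = 11100101 → 3-byte char #1 = E5 A6 AB.
Offset 3: leading byte 0x64 = 01100100 → 1-byte char #2 = 64.
Offset 4: leading byte 0xF1 = 11110001 → 4-byte char #3 = F1 93 98 88.
Offset 8: leading byte 0xF0 = 11110000 → 4-byte char #4 = F0 9F 99 87.
Offset 12: leading byte 0xE0 = 11100000 → 3-byte char #5 = E0 B9 B3.
Offset 15: leading byte 0xF3 = 11110011 → 4-byte char #6 = F3 8B A7 92.
Offset 19: leading byte 0xF0 = 11110000 → 4-byte char #7 = F0 9F 9B 81.
Leading byte 0xF0 = 11110000 matches 11110xxx → 4-byte sequence.
Byte 1: 0xF0 = 11110000, payload 000 (3 bits).
Byte 2: 0x9F = 10011111 (10xxxxxx ✓), payload 011111.
Byte 3: 0x9B = 10011011 (10xxxxxx ✓), payload 011011.
Byte 4: 0x81 = 10000001 (10xxxxxx ✓), payload 000001.
Concatenate: 000011111011011000001 = 0x1F6C1 (21 bits → U+1F6C1).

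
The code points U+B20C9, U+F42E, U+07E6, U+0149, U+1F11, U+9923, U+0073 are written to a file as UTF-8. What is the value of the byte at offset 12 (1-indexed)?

1-indexed offset 12 is 0-indexed offset 11.
U+B20C9 → 4-byte form F2 B2 83 89 at offsets 0–3.
U+F42E → 3-byte form EF 90 AE at offsets 4–6.
U+07E6 → 2-byte form DF A6 at offsets 7–8.
U+0149 → 2-byte form C5 89 at offsets 9–10.
U+1F11 → 3-byte form E1 BC 91 at offsets 11–13.
Offset 11 falls in char 5's range; it's byte 1 of E1 BC 91 = 0xE1.

0xE1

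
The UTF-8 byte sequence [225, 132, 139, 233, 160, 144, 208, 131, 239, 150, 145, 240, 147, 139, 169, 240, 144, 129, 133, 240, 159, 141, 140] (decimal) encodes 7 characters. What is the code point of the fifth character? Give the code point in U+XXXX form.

U+132E9

Offset 0: leading byte 0xE1 = 11100001 → 3-byte char #1 = E1 84 8B.
Offset 3: leading byte 0xE9 = 11101001 → 3-byte char #2 = E9 A0 90.
Offset 6: leading byte 0xD0 = 11010000 → 2-byte char #3 = D0 83.
Offset 8: leading byte 0xEF = 11101111 → 3-byte char #4 = EF 96 91.
Offset 11: leading byte 0xF0 = 11110000 → 4-byte char #5 = F0 93 8B A9.
Leading byte 0xF0 = 11110000 matches 11110xxx → 4-byte sequence.
Byte 1: 0xF0 = 11110000, payload 000 (3 bits).
Byte 2: 0x93 = 10010011 (10xxxxxx ✓), payload 010011.
Byte 3: 0x8B = 10001011 (10xxxxxx ✓), payload 001011.
Byte 4: 0xA9 = 10101001 (10xxxxxx ✓), payload 101001.
Concatenate: 000010011001011101001 = 0x132E9 (21 bits → U+132E9).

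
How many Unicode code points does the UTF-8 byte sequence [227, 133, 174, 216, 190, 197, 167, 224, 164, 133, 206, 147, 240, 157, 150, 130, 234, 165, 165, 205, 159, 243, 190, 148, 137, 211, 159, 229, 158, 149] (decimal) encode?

Byte at offset 0: 0xE3 = 11100011 → 3-byte char (#1). Advance 3.
Byte at offset 3: 0xD8 = 11011000 → 2-byte char (#2). Advance 2.
Byte at offset 5: 0xC5 = 11000101 → 2-byte char (#3). Advance 2.
Byte at offset 7: 0xE0 = 11100000 → 3-byte char (#4). Advance 3.
Byte at offset 10: 0xCE = 11001110 → 2-byte char (#5). Advance 2.
Byte at offset 12: 0xF0 = 11110000 → 4-byte char (#6). Advance 4.
Byte at offset 16: 0xEA = 11101010 → 3-byte char (#7). Advance 3.
Byte at offset 19: 0xCD = 11001101 → 2-byte char (#8). Advance 2.
Byte at offset 21: 0xF3 = 11110011 → 4-byte char (#9). Advance 4.
Byte at offset 25: 0xD3 = 11010011 → 2-byte char (#10). Advance 2.
Byte at offset 27: 0xE5 = 11100101 → 3-byte char (#11). Advance 3.
Reached end at offset 30 after 11 code points.

11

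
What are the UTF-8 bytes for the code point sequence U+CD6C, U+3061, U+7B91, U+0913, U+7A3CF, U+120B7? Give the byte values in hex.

U+CD6C: 3-byte form → EC B5 AC.
U+3061: 3-byte form → E3 81 A1.
U+7B91: 3-byte form → E7 AE 91.
U+0913: 3-byte form → E0 A4 93.
U+7A3CF: 4-byte form → F1 BA 8F 8F.
U+120B7: 4-byte form → F0 92 82 B7.
Concatenated (20 bytes): EC B5 AC E3 81 A1 E7 AE 91 E0 A4 93 F1 BA 8F 8F F0 92 82 B7.

EC B5 AC E3 81 A1 E7 AE 91 E0 A4 93 F1 BA 8F 8F F0 92 82 B7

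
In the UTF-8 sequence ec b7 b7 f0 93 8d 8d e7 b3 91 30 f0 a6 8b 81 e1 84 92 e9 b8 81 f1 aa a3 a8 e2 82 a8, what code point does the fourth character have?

Offset 0: leading byte 0xEC = 11101100 → 3-byte char #1 = EC B7 B7.
Offset 3: leading byte 0xF0 = 11110000 → 4-byte char #2 = F0 93 8D 8D.
Offset 7: leading byte 0xE7 = 11100111 → 3-byte char #3 = E7 B3 91.
Offset 10: leading byte 0x30 = 00110000 → 1-byte char #4 = 30.
Leading byte 0x30 = 00110000 matches 0xxxxxxx → 1-byte sequence.
Byte 1: 0x30 = 00110000, payload 0110000 (7 bits).
Concatenate: 0110000 = 0x30 (7 bits → U+0030).

U+0030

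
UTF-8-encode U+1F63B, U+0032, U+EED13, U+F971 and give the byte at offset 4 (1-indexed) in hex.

0xBB

1-indexed offset 4 is 0-indexed offset 3.
U+1F63B → 4-byte form F0 9F 98 BB at offsets 0–3.
Offset 3 falls in char 1's range; it's byte 4 of F0 9F 98 BB = 0xBB.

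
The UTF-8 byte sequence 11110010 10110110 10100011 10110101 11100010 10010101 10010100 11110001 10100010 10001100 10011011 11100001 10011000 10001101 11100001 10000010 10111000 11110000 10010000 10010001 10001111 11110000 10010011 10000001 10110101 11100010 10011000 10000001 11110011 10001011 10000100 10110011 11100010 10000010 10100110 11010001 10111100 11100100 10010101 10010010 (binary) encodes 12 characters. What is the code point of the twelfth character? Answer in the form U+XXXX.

U+4552

Offset 0: leading byte 0xF2 = 11110010 → 4-byte char #1 = F2 B6 A3 B5.
Offset 4: leading byte 0xE2 = 11100010 → 3-byte char #2 = E2 95 94.
Offset 7: leading byte 0xF1 = 11110001 → 4-byte char #3 = F1 A2 8C 9B.
Offset 11: leading byte 0xE1 = 11100001 → 3-byte char #4 = E1 98 8D.
Offset 14: leading byte 0xE1 = 11100001 → 3-byte char #5 = E1 82 B8.
Offset 17: leading byte 0xF0 = 11110000 → 4-byte char #6 = F0 90 91 8F.
Offset 21: leading byte 0xF0 = 11110000 → 4-byte char #7 = F0 93 81 B5.
Offset 25: leading byte 0xE2 = 11100010 → 3-byte char #8 = E2 98 81.
Offset 28: leading byte 0xF3 = 11110011 → 4-byte char #9 = F3 8B 84 B3.
Offset 32: leading byte 0xE2 = 11100010 → 3-byte char #10 = E2 82 A6.
Offset 35: leading byte 0xD1 = 11010001 → 2-byte char #11 = D1 BC.
Offset 37: leading byte 0xE4 = 11100100 → 3-byte char #12 = E4 95 92.
Leading byte 0xE4 = 11100100 matches 1110xxxx → 3-byte sequence.
Byte 1: 0xE4 = 11100100, payload 0100 (4 bits).
Byte 2: 0x95 = 10010101 (10xxxxxx ✓), payload 010101.
Byte 3: 0x92 = 10010010 (10xxxxxx ✓), payload 010010.
Concatenate: 0100010101010010 = 0x4552 (16 bits → U+4552).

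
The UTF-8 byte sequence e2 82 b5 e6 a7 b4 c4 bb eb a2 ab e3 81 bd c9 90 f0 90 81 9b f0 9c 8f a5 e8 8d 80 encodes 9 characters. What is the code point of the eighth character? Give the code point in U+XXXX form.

U+1C3E5

Offset 0: leading byte 0xE2 = 11100010 → 3-byte char #1 = E2 82 B5.
Offset 3: leading byte 0xE6 = 11100110 → 3-byte char #2 = E6 A7 B4.
Offset 6: leading byte 0xC4 = 11000100 → 2-byte char #3 = C4 BB.
Offset 8: leading byte 0xEB = 11101011 → 3-byte char #4 = EB A2 AB.
Offset 11: leading byte 0xE3 = 11100011 → 3-byte char #5 = E3 81 BD.
Offset 14: leading byte 0xC9 = 11001001 → 2-byte char #6 = C9 90.
Offset 16: leading byte 0xF0 = 11110000 → 4-byte char #7 = F0 90 81 9B.
Offset 20: leading byte 0xF0 = 11110000 → 4-byte char #8 = F0 9C 8F A5.
Leading byte 0xF0 = 11110000 matches 11110xxx → 4-byte sequence.
Byte 1: 0xF0 = 11110000, payload 000 (3 bits).
Byte 2: 0x9C = 10011100 (10xxxxxx ✓), payload 011100.
Byte 3: 0x8F = 10001111 (10xxxxxx ✓), payload 001111.
Byte 4: 0xA5 = 10100101 (10xxxxxx ✓), payload 100101.
Concatenate: 000011100001111100101 = 0x1C3E5 (21 bits → U+1C3E5).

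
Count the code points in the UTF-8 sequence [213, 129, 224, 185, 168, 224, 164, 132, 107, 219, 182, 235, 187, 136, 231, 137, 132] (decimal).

7

Byte at offset 0: 0xD5 = 11010101 → 2-byte char (#1). Advance 2.
Byte at offset 2: 0xE0 = 11100000 → 3-byte char (#2). Advance 3.
Byte at offset 5: 0xE0 = 11100000 → 3-byte char (#3). Advance 3.
Byte at offset 8: 0x6B = 01101011 → 1-byte char (#4). Advance 1.
Byte at offset 9: 0xDB = 11011011 → 2-byte char (#5). Advance 2.
Byte at offset 11: 0xEB = 11101011 → 3-byte char (#6). Advance 3.
Byte at offset 14: 0xE7 = 11100111 → 3-byte char (#7). Advance 3.
Reached end at offset 17 after 7 code points.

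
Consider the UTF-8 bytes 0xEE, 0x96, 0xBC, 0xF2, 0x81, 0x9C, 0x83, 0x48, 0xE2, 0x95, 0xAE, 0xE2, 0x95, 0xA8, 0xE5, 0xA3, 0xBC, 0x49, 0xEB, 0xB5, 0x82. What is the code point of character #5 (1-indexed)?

Offset 0: leading byte 0xEE = 11101110 → 3-byte char #1 = EE 96 BC.
Offset 3: leading byte 0xF2 = 11110010 → 4-byte char #2 = F2 81 9C 83.
Offset 7: leading byte 0x48 = 01001000 → 1-byte char #3 = 48.
Offset 8: leading byte 0xE2 = 11100010 → 3-byte char #4 = E2 95 AE.
Offset 11: leading byte 0xE2 = 11100010 → 3-byte char #5 = E2 95 A8.
Leading byte 0xE2 = 11100010 matches 1110xxxx → 3-byte sequence.
Byte 1: 0xE2 = 11100010, payload 0010 (4 bits).
Byte 2: 0x95 = 10010101 (10xxxxxx ✓), payload 010101.
Byte 3: 0xA8 = 10101000 (10xxxxxx ✓), payload 101000.
Concatenate: 0010010101101000 = 0x2568 (16 bits → U+2568).

U+2568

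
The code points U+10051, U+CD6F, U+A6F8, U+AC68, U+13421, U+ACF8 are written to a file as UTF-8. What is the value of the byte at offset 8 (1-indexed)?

0xEA

1-indexed offset 8 is 0-indexed offset 7.
U+10051 → 4-byte form F0 90 81 91 at offsets 0–3.
U+CD6F → 3-byte form EC B5 AF at offsets 4–6.
U+A6F8 → 3-byte form EA 9B B8 at offsets 7–9.
Offset 7 falls in char 3's range; it's byte 1 of EA 9B B8 = 0xEA.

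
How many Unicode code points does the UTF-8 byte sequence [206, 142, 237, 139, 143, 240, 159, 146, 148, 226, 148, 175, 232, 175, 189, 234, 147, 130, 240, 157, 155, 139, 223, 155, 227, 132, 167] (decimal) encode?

9

Byte at offset 0: 0xCE = 11001110 → 2-byte char (#1). Advance 2.
Byte at offset 2: 0xED = 11101101 → 3-byte char (#2). Advance 3.
Byte at offset 5: 0xF0 = 11110000 → 4-byte char (#3). Advance 4.
Byte at offset 9: 0xE2 = 11100010 → 3-byte char (#4). Advance 3.
Byte at offset 12: 0xE8 = 11101000 → 3-byte char (#5). Advance 3.
Byte at offset 15: 0xEA = 11101010 → 3-byte char (#6). Advance 3.
Byte at offset 18: 0xF0 = 11110000 → 4-byte char (#7). Advance 4.
Byte at offset 22: 0xDF = 11011111 → 2-byte char (#8). Advance 2.
Byte at offset 24: 0xE3 = 11100011 → 3-byte char (#9). Advance 3.
Reached end at offset 27 after 9 code points.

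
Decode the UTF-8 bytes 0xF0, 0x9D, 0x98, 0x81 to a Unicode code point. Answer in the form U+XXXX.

U+1D601

Leading byte 0xF0 = 11110000 matches 11110xxx → 4-byte sequence.
Byte 1: 0xF0 = 11110000, payload 000 (3 bits).
Byte 2: 0x9D = 10011101 (10xxxxxx ✓), payload 011101.
Byte 3: 0x98 = 10011000 (10xxxxxx ✓), payload 011000.
Byte 4: 0x81 = 10000001 (10xxxxxx ✓), payload 000001.
Concatenate: 000011101011000000001 = 0x1D601 (21 bits → U+1D601).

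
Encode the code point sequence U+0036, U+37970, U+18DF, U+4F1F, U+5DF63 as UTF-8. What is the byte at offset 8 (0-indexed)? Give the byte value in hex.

0xE4

U+0036 → 1-byte form 36 at offsets 0–0.
U+37970 → 4-byte form F0 B7 A5 B0 at offsets 1–4.
U+18DF → 3-byte form E1 A3 9F at offsets 5–7.
U+4F1F → 3-byte form E4 BC 9F at offsets 8–10.
Offset 8 falls in char 4's range; it's byte 1 of E4 BC 9F = 0xE4.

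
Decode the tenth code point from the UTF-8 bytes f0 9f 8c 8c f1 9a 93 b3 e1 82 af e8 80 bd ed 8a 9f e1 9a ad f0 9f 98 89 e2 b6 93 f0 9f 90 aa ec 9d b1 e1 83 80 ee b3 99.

U+C771

Offset 0: leading byte 0xF0 = 11110000 → 4-byte char #1 = F0 9F 8C 8C.
Offset 4: leading byte 0xF1 = 11110001 → 4-byte char #2 = F1 9A 93 B3.
Offset 8: leading byte 0xE1 = 11100001 → 3-byte char #3 = E1 82 AF.
Offset 11: leading byte 0xE8 = 11101000 → 3-byte char #4 = E8 80 BD.
Offset 14: leading byte 0xED = 11101101 → 3-byte char #5 = ED 8A 9F.
Offset 17: leading byte 0xE1 = 11100001 → 3-byte char #6 = E1 9A AD.
Offset 20: leading byte 0xF0 = 11110000 → 4-byte char #7 = F0 9F 98 89.
Offset 24: leading byte 0xE2 = 11100010 → 3-byte char #8 = E2 B6 93.
Offset 27: leading byte 0xF0 = 11110000 → 4-byte char #9 = F0 9F 90 AA.
Offset 31: leading byte 0xEC = 11101100 → 3-byte char #10 = EC 9D B1.
Leading byte 0xEC = 11101100 matches 1110xxxx → 3-byte sequence.
Byte 1: 0xEC = 11101100, payload 1100 (4 bits).
Byte 2: 0x9D = 10011101 (10xxxxxx ✓), payload 011101.
Byte 3: 0xB1 = 10110001 (10xxxxxx ✓), payload 110001.
Concatenate: 1100011101110001 = 0xC771 (16 bits → U+C771).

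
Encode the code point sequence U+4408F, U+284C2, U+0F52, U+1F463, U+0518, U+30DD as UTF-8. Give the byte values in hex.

U+4408F: 4-byte form → F1 84 82 8F.
U+284C2: 4-byte form → F0 A8 93 82.
U+0F52: 3-byte form → E0 BD 92.
U+1F463: 4-byte form → F0 9F 91 A3.
U+0518: 2-byte form → D4 98.
U+30DD: 3-byte form → E3 83 9D.
Concatenated (20 bytes): F1 84 82 8F F0 A8 93 82 E0 BD 92 F0 9F 91 A3 D4 98 E3 83 9D.

F1 84 82 8F F0 A8 93 82 E0 BD 92 F0 9F 91 A3 D4 98 E3 83 9D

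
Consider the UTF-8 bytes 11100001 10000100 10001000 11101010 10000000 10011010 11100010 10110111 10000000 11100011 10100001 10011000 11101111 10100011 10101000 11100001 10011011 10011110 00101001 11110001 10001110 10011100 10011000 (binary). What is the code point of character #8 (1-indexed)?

U+4E718

Offset 0: leading byte 0xE1 = 11100001 → 3-byte char #1 = E1 84 88.
Offset 3: leading byte 0xEA = 11101010 → 3-byte char #2 = EA 80 9A.
Offset 6: leading byte 0xE2 = 11100010 → 3-byte char #3 = E2 B7 80.
Offset 9: leading byte 0xE3 = 11100011 → 3-byte char #4 = E3 A1 98.
Offset 12: leading byte 0xEF = 11101111 → 3-byte char #5 = EF A3 A8.
Offset 15: leading byte 0xE1 = 11100001 → 3-byte char #6 = E1 9B 9E.
Offset 18: leading byte 0x29 = 00101001 → 1-byte char #7 = 29.
Offset 19: leading byte 0xF1 = 11110001 → 4-byte char #8 = F1 8E 9C 98.
Leading byte 0xF1 = 11110001 matches 11110xxx → 4-byte sequence.
Byte 1: 0xF1 = 11110001, payload 001 (3 bits).
Byte 2: 0x8E = 10001110 (10xxxxxx ✓), payload 001110.
Byte 3: 0x9C = 10011100 (10xxxxxx ✓), payload 011100.
Byte 4: 0x98 = 10011000 (10xxxxxx ✓), payload 011000.
Concatenate: 001001110011100011000 = 0x4E718 (21 bits → U+4E718).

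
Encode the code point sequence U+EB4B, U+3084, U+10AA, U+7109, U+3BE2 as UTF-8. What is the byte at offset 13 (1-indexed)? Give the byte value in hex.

1-indexed offset 13 is 0-indexed offset 12.
U+EB4B → 3-byte form EE AD 8B at offsets 0–2.
U+3084 → 3-byte form E3 82 84 at offsets 3–5.
U+10AA → 3-byte form E1 82 AA at offsets 6–8.
U+7109 → 3-byte form E7 84 89 at offsets 9–11.
U+3BE2 → 3-byte form E3 AF A2 at offsets 12–14.
Offset 12 falls in char 5's range; it's byte 1 of E3 AF A2 = 0xE3.

0xE3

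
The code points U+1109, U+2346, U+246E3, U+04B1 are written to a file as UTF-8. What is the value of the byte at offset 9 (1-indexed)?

1-indexed offset 9 is 0-indexed offset 8.
U+1109 → 3-byte form E1 84 89 at offsets 0–2.
U+2346 → 3-byte form E2 8D 86 at offsets 3–5.
U+246E3 → 4-byte form F0 A4 9B A3 at offsets 6–9.
Offset 8 falls in char 3's range; it's byte 3 of F0 A4 9B A3 = 0x9B.

0x9B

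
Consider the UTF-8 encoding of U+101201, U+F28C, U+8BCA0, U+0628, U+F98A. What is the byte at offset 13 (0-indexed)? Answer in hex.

0xEF

U+101201 → 4-byte form F4 81 88 81 at offsets 0–3.
U+F28C → 3-byte form EF 8A 8C at offsets 4–6.
U+8BCA0 → 4-byte form F2 8B B2 A0 at offsets 7–10.
U+0628 → 2-byte form D8 A8 at offsets 11–12.
U+F98A → 3-byte form EF A6 8A at offsets 13–15.
Offset 13 falls in char 5's range; it's byte 1 of EF A6 8A = 0xEF.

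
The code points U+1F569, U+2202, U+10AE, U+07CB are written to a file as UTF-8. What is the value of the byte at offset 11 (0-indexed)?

0x8B

U+1F569 → 4-byte form F0 9F 95 A9 at offsets 0–3.
U+2202 → 3-byte form E2 88 82 at offsets 4–6.
U+10AE → 3-byte form E1 82 AE at offsets 7–9.
U+07CB → 2-byte form DF 8B at offsets 10–11.
Offset 11 falls in char 4's range; it's byte 2 of DF 8B = 0x8B.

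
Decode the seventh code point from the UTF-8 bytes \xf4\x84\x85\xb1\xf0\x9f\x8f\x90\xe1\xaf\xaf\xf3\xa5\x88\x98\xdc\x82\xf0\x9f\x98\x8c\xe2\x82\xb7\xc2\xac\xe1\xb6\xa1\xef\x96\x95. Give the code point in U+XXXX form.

U+20B7

Offset 0: leading byte 0xF4 = 11110100 → 4-byte char #1 = F4 84 85 B1.
Offset 4: leading byte 0xF0 = 11110000 → 4-byte char #2 = F0 9F 8F 90.
Offset 8: leading byte 0xE1 = 11100001 → 3-byte char #3 = E1 AF AF.
Offset 11: leading byte 0xF3 = 11110011 → 4-byte char #4 = F3 A5 88 98.
Offset 15: leading byte 0xDC = 11011100 → 2-byte char #5 = DC 82.
Offset 17: leading byte 0xF0 = 11110000 → 4-byte char #6 = F0 9F 98 8C.
Offset 21: leading byte 0xE2 = 11100010 → 3-byte char #7 = E2 82 B7.
Leading byte 0xE2 = 11100010 matches 1110xxxx → 3-byte sequence.
Byte 1: 0xE2 = 11100010, payload 0010 (4 bits).
Byte 2: 0x82 = 10000010 (10xxxxxx ✓), payload 000010.
Byte 3: 0xB7 = 10110111 (10xxxxxx ✓), payload 110111.
Concatenate: 0010000010110111 = 0x20B7 (16 bits → U+20B7).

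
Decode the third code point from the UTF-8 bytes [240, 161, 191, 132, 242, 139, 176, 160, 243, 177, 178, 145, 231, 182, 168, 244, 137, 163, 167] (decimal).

U+F1C91

Offset 0: leading byte 0xF0 = 11110000 → 4-byte char #1 = F0 A1 BF 84.
Offset 4: leading byte 0xF2 = 11110010 → 4-byte char #2 = F2 8B B0 A0.
Offset 8: leading byte 0xF3 = 11110011 → 4-byte char #3 = F3 B1 B2 91.
Leading byte 0xF3 = 11110011 matches 11110xxx → 4-byte sequence.
Byte 1: 0xF3 = 11110011, payload 011 (3 bits).
Byte 2: 0xB1 = 10110001 (10xxxxxx ✓), payload 110001.
Byte 3: 0xB2 = 10110010 (10xxxxxx ✓), payload 110010.
Byte 4: 0x91 = 10010001 (10xxxxxx ✓), payload 010001.
Concatenate: 011110001110010010001 = 0xF1C91 (21 bits → U+F1C91).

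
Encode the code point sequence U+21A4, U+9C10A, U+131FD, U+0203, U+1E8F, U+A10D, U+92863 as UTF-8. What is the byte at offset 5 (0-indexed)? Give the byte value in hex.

U+21A4 → 3-byte form E2 86 A4 at offsets 0–2.
U+9C10A → 4-byte form F2 9C 84 8A at offsets 3–6.
Offset 5 falls in char 2's range; it's byte 3 of F2 9C 84 8A = 0x84.

0x84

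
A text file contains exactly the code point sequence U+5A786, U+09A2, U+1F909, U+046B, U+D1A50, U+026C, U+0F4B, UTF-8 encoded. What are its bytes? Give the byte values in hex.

F1 9A 9E 86 E0 A6 A2 F0 9F A4 89 D1 AB F3 91 A9 90 C9 AC E0 BD 8B

U+5A786: 4-byte form → F1 9A 9E 86.
U+09A2: 3-byte form → E0 A6 A2.
U+1F909: 4-byte form → F0 9F A4 89.
U+046B: 2-byte form → D1 AB.
U+D1A50: 4-byte form → F3 91 A9 90.
U+026C: 2-byte form → C9 AC.
U+0F4B: 3-byte form → E0 BD 8B.
Concatenated (22 bytes): F1 9A 9E 86 E0 A6 A2 F0 9F A4 89 D1 AB F3 91 A9 90 C9 AC E0 BD 8B.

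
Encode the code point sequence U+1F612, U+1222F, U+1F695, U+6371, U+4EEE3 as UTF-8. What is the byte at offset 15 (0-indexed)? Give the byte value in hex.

0xF1

U+1F612 → 4-byte form F0 9F 98 92 at offsets 0–3.
U+1222F → 4-byte form F0 92 88 AF at offsets 4–7.
U+1F695 → 4-byte form F0 9F 9A 95 at offsets 8–11.
U+6371 → 3-byte form E6 8D B1 at offsets 12–14.
U+4EEE3 → 4-byte form F1 8E BB A3 at offsets 15–18.
Offset 15 falls in char 5's range; it's byte 1 of F1 8E BB A3 = 0xF1.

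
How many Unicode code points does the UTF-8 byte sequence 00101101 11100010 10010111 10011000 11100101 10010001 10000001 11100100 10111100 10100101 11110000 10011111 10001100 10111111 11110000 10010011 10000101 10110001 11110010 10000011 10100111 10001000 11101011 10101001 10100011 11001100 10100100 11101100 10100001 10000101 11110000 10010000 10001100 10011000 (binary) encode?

11

Byte at offset 0: 0x2D = 00101101 → 1-byte char (#1). Advance 1.
Byte at offset 1: 0xE2 = 11100010 → 3-byte char (#2). Advance 3.
Byte at offset 4: 0xE5 = 11100101 → 3-byte char (#3). Advance 3.
Byte at offset 7: 0xE4 = 11100100 → 3-byte char (#4). Advance 3.
Byte at offset 10: 0xF0 = 11110000 → 4-byte char (#5). Advance 4.
Byte at offset 14: 0xF0 = 11110000 → 4-byte char (#6). Advance 4.
Byte at offset 18: 0xF2 = 11110010 → 4-byte char (#7). Advance 4.
Byte at offset 22: 0xEB = 11101011 → 3-byte char (#8). Advance 3.
Byte at offset 25: 0xCC = 11001100 → 2-byte char (#9). Advance 2.
Byte at offset 27: 0xEC = 11101100 → 3-byte char (#10). Advance 3.
Byte at offset 30: 0xF0 = 11110000 → 4-byte char (#11). Advance 4.
Reached end at offset 34 after 11 code points.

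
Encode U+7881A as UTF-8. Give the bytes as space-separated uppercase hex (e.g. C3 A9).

U+7881A = 0x7881A = 493594 decimal. In range U+10000–U+10FFFF → 4-byte form: 11110xxx 10xxxxxx 10xxxxxx 10xxxxxx.
Binary (21 bits): 001111000100000011010.
Split 3+6+6+6: 001 | 111000 | 100000 | 011010.
Byte 1: 11110001 = 0xF1.
Byte 2: 10111000 = 0xB8.
Byte 3: 10100000 = 0xA0.
Byte 4: 10011010 = 0x9A.

F1 B8 A0 9A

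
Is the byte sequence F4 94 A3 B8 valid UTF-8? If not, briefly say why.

invalid (encodes a value above U+10FFFF)

Leading byte 0xF4 = 11110100 → 4-byte form.
Payload = 0x1148F8, which exceeds U+10FFFF, the maximum Unicode code point. (Leading bytes F5–FF, or F4 followed by ≥ 0x90, are invalid.)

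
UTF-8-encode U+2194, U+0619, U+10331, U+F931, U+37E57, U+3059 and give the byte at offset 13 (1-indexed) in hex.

1-indexed offset 13 is 0-indexed offset 12.
U+2194 → 3-byte form E2 86 94 at offsets 0–2.
U+0619 → 2-byte form D8 99 at offsets 3–4.
U+10331 → 4-byte form F0 90 8C B1 at offsets 5–8.
U+F931 → 3-byte form EF A4 B1 at offsets 9–11.
U+37E57 → 4-byte form F0 B7 B9 97 at offsets 12–15.
Offset 12 falls in char 5's range; it's byte 1 of F0 B7 B9 97 = 0xF0.

0xF0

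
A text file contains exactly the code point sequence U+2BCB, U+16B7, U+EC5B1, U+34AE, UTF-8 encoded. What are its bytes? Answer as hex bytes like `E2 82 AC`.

U+2BCB: 3-byte form → E2 AF 8B.
U+16B7: 3-byte form → E1 9A B7.
U+EC5B1: 4-byte form → F3 AC 96 B1.
U+34AE: 3-byte form → E3 92 AE.
Concatenated (13 bytes): E2 AF 8B E1 9A B7 F3 AC 96 B1 E3 92 AE.

E2 AF 8B E1 9A B7 F3 AC 96 B1 E3 92 AE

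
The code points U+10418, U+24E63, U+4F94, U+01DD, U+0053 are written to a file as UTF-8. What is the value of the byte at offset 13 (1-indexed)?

0x9D

1-indexed offset 13 is 0-indexed offset 12.
U+10418 → 4-byte form F0 90 90 98 at offsets 0–3.
U+24E63 → 4-byte form F0 A4 B9 A3 at offsets 4–7.
U+4F94 → 3-byte form E4 BE 94 at offsets 8–10.
U+01DD → 2-byte form C7 9D at offsets 11–12.
Offset 12 falls in char 4's range; it's byte 2 of C7 9D = 0x9D.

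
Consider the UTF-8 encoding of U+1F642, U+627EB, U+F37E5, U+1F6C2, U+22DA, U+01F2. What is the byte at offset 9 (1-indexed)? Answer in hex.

1-indexed offset 9 is 0-indexed offset 8.
U+1F642 → 4-byte form F0 9F 99 82 at offsets 0–3.
U+627EB → 4-byte form F1 A2 9F AB at offsets 4–7.
U+F37E5 → 4-byte form F3 B3 9F A5 at offsets 8–11.
Offset 8 falls in char 3's range; it's byte 1 of F3 B3 9F A5 = 0xF3.

0xF3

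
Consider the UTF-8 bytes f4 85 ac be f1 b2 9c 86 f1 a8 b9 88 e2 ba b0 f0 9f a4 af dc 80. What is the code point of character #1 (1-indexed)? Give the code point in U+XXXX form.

Offset 0: leading byte 0xF4 = 11110100 → 4-byte char #1 = F4 85 AC BE.
Leading byte 0xF4 = 11110100 matches 11110xxx → 4-byte sequence.
Byte 1: 0xF4 = 11110100, payload 100 (3 bits).
Byte 2: 0x85 = 10000101 (10xxxxxx ✓), payload 000101.
Byte 3: 0xAC = 10101100 (10xxxxxx ✓), payload 101100.
Byte 4: 0xBE = 10111110 (10xxxxxx ✓), payload 111110.
Concatenate: 100000101101100111110 = 0x105B3E (21 bits → U+105B3E).

U+105B3E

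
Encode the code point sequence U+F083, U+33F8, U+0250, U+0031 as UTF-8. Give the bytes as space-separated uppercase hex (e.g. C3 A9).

EF 82 83 E3 8F B8 C9 90 31

U+F083: 3-byte form → EF 82 83.
U+33F8: 3-byte form → E3 8F B8.
U+0250: 2-byte form → C9 90.
U+0031: 1-byte form → 31.
Concatenated (9 bytes): EF 82 83 E3 8F B8 C9 90 31.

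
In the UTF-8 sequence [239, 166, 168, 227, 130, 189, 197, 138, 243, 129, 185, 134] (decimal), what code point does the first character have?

U+F9A8

Offset 0: leading byte 0xEF = 11101111 → 3-byte char #1 = EF A6 A8.
Leading byte 0xEF = 11101111 matches 1110xxxx → 3-byte sequence.
Byte 1: 0xEF = 11101111, payload 1111 (4 bits).
Byte 2: 0xA6 = 10100110 (10xxxxxx ✓), payload 100110.
Byte 3: 0xA8 = 10101000 (10xxxxxx ✓), payload 101000.
Concatenate: 1111100110101000 = 0xF9A8 (16 bits → U+F9A8).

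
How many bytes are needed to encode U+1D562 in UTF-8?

U+1D562 = 0x1D562. UTF-8 uses 1 byte below 0x80, 2 below 0x800, 3 below 0x10000, 4 up to 0x10FFFF. 0x1D562 is in U+10000–U+10FFFF → 4 bytes.

4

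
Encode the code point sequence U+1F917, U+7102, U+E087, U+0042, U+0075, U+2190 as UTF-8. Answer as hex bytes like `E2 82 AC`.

U+1F917: 4-byte form → F0 9F A4 97.
U+7102: 3-byte form → E7 84 82.
U+E087: 3-byte form → EE 82 87.
U+0042: 1-byte form → 42.
U+0075: 1-byte form → 75.
U+2190: 3-byte form → E2 86 90.
Concatenated (15 bytes): F0 9F A4 97 E7 84 82 EE 82 87 42 75 E2 86 90.

F0 9F A4 97 E7 84 82 EE 82 87 42 75 E2 86 90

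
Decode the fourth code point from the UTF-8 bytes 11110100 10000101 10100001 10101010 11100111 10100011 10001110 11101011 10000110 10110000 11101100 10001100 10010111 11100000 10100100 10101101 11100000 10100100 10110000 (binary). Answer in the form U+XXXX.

Offset 0: leading byte 0xF4 = 11110100 → 4-byte char #1 = F4 85 A1 AA.
Offset 4: leading byte 0xE7 = 11100111 → 3-byte char #2 = E7 A3 8E.
Offset 7: leading byte 0xEB = 11101011 → 3-byte char #3 = EB 86 B0.
Offset 10: leading byte 0xEC = 11101100 → 3-byte char #4 = EC 8C 97.
Leading byte 0xEC = 11101100 matches 1110xxxx → 3-byte sequence.
Byte 1: 0xEC = 11101100, payload 1100 (4 bits).
Byte 2: 0x8C = 10001100 (10xxxxxx ✓), payload 001100.
Byte 3: 0x97 = 10010111 (10xxxxxx ✓), payload 010111.
Concatenate: 1100001100010111 = 0xC317 (16 bits → U+C317).

U+C317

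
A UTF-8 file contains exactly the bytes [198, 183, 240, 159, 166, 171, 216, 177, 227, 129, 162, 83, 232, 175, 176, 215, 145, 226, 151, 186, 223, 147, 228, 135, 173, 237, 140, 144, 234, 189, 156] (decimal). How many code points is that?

Byte at offset 0: 0xC6 = 11000110 → 2-byte char (#1). Advance 2.
Byte at offset 2: 0xF0 = 11110000 → 4-byte char (#2). Advance 4.
Byte at offset 6: 0xD8 = 11011000 → 2-byte char (#3). Advance 2.
Byte at offset 8: 0xE3 = 11100011 → 3-byte char (#4). Advance 3.
Byte at offset 11: 0x53 = 01010011 → 1-byte char (#5). Advance 1.
Byte at offset 12: 0xE8 = 11101000 → 3-byte char (#6). Advance 3.
Byte at offset 15: 0xD7 = 11010111 → 2-byte char (#7). Advance 2.
Byte at offset 17: 0xE2 = 11100010 → 3-byte char (#8). Advance 3.
Byte at offset 20: 0xDF = 11011111 → 2-byte char (#9). Advance 2.
Byte at offset 22: 0xE4 = 11100100 → 3-byte char (#10). Advance 3.
Byte at offset 25: 0xED = 11101101 → 3-byte char (#11). Advance 3.
Byte at offset 28: 0xEA = 11101010 → 3-byte char (#12). Advance 3.
Reached end at offset 31 after 12 code points.

12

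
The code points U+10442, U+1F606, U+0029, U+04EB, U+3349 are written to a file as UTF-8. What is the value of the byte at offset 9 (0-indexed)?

0xD3

U+10442 → 4-byte form F0 90 91 82 at offsets 0–3.
U+1F606 → 4-byte form F0 9F 98 86 at offsets 4–7.
U+0029 → 1-byte form 29 at offsets 8–8.
U+04EB → 2-byte form D3 AB at offsets 9–10.
Offset 9 falls in char 4's range; it's byte 1 of D3 AB = 0xD3.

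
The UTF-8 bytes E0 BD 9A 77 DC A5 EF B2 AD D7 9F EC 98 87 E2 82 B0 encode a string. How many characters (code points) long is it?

Byte at offset 0: 0xE0 = 11100000 → 3-byte char (#1). Advance 3.
Byte at offset 3: 0x77 = 01110111 → 1-byte char (#2). Advance 1.
Byte at offset 4: 0xDC = 11011100 → 2-byte char (#3). Advance 2.
Byte at offset 6: 0xEF = 11101111 → 3-byte char (#4). Advance 3.
Byte at offset 9: 0xD7 = 11010111 → 2-byte char (#5). Advance 2.
Byte at offset 11: 0xEC = 11101100 → 3-byte char (#6). Advance 3.
Byte at offset 14: 0xE2 = 11100010 → 3-byte char (#7). Advance 3.
Reached end at offset 17 after 7 code points.

7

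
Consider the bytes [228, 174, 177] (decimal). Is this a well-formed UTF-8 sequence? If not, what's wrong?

Leading byte 0xE4 = 11100100 → 3-byte form.
Continuation bytes 0xAE=10101110, 0xB1=10110001 all match 10xxxxxx.
Decoded value 0x4BB1 is ≥ 0x800 (shortest form) and not a surrogate.

valid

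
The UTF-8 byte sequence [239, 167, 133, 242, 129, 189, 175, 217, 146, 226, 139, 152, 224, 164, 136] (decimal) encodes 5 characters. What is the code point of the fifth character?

U+0908

Offset 0: leading byte 0xEF = 11101111 → 3-byte char #1 = EF A7 85.
Offset 3: leading byte 0xF2 = 11110010 → 4-byte char #2 = F2 81 BD AF.
Offset 7: leading byte 0xD9 = 11011001 → 2-byte char #3 = D9 92.
Offset 9: leading byte 0xE2 = 11100010 → 3-byte char #4 = E2 8B 98.
Offset 12: leading byte 0xE0 = 11100000 → 3-byte char #5 = E0 A4 88.
Leading byte 0xE0 = 11100000 matches 1110xxxx → 3-byte sequence.
Byte 1: 0xE0 = 11100000, payload 0000 (4 bits).
Byte 2: 0xA4 = 10100100 (10xxxxxx ✓), payload 100100.
Byte 3: 0x88 = 10001000 (10xxxxxx ✓), payload 001000.
Concatenate: 0000100100001000 = 0x908 (16 bits → U+0908).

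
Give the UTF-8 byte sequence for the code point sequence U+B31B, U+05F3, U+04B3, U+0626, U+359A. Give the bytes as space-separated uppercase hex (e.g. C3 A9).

U+B31B: 3-byte form → EB 8C 9B.
U+05F3: 2-byte form → D7 B3.
U+04B3: 2-byte form → D2 B3.
U+0626: 2-byte form → D8 A6.
U+359A: 3-byte form → E3 96 9A.
Concatenated (12 bytes): EB 8C 9B D7 B3 D2 B3 D8 A6 E3 96 9A.

EB 8C 9B D7 B3 D2 B3 D8 A6 E3 96 9A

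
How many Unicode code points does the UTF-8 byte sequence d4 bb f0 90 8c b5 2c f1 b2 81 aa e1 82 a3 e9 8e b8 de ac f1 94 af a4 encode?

Byte at offset 0: 0xD4 = 11010100 → 2-byte char (#1). Advance 2.
Byte at offset 2: 0xF0 = 11110000 → 4-byte char (#2). Advance 4.
Byte at offset 6: 0x2C = 00101100 → 1-byte char (#3). Advance 1.
Byte at offset 7: 0xF1 = 11110001 → 4-byte char (#4). Advance 4.
Byte at offset 11: 0xE1 = 11100001 → 3-byte char (#5). Advance 3.
Byte at offset 14: 0xE9 = 11101001 → 3-byte char (#6). Advance 3.
Byte at offset 17: 0xDE = 11011110 → 2-byte char (#7). Advance 2.
Byte at offset 19: 0xF1 = 11110001 → 4-byte char (#8). Advance 4.
Reached end at offset 23 after 8 code points.

8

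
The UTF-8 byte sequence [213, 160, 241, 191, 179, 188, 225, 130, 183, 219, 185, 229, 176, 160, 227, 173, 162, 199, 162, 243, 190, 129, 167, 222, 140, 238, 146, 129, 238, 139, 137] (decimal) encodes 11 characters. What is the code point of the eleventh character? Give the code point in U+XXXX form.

Offset 0: leading byte 0xD5 = 11010101 → 2-byte char #1 = D5 A0.
Offset 2: leading byte 0xF1 = 11110001 → 4-byte char #2 = F1 BF B3 BC.
Offset 6: leading byte 0xE1 = 11100001 → 3-byte char #3 = E1 82 B7.
Offset 9: leading byte 0xDB = 11011011 → 2-byte char #4 = DB B9.
Offset 11: leading byte 0xE5 = 11100101 → 3-byte char #5 = E5 B0 A0.
Offset 14: leading byte 0xE3 = 11100011 → 3-byte char #6 = E3 AD A2.
Offset 17: leading byte 0xC7 = 11000111 → 2-byte char #7 = C7 A2.
Offset 19: leading byte 0xF3 = 11110011 → 4-byte char #8 = F3 BE 81 A7.
Offset 23: leading byte 0xDE = 11011110 → 2-byte char #9 = DE 8C.
Offset 25: leading byte 0xEE = 11101110 → 3-byte char #10 = EE 92 81.
Offset 28: leading byte 0xEE = 11101110 → 3-byte char #11 = EE 8B 89.
Leading byte 0xEE = 11101110 matches 1110xxxx → 3-byte sequence.
Byte 1: 0xEE = 11101110, payload 1110 (4 bits).
Byte 2: 0x8B = 10001011 (10xxxxxx ✓), payload 001011.
Byte 3: 0x89 = 10001001 (10xxxxxx ✓), payload 001001.
Concatenate: 1110001011001001 = 0xE2C9 (16 bits → U+E2C9).

U+E2C9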